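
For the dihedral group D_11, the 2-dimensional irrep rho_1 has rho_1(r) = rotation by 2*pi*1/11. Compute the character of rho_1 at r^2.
chi_{rho_1}(r^2) = 2*cos(2*pi*1*2/11) = 2*cos(4*pi/11)

Reasoning: rho_1(r^2) is rotation by angle 2*pi*1*2/11, whose trace is 2*cos(2*pi*1*2/11) = 2*cos(4*pi/11).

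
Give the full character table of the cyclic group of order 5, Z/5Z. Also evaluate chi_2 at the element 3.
Character table of Z/5Z (irreps indexed chi_0,...,chi_4 with chi_k(m) = zeta_5^(k*m), zeta_5 = exp(2*pi*i/5)):
  irrep \ class  {0} (size 1)  {1} (size 1)    {2} (size 1)    {3} (size 1)    {4} (size 1)  
  chi_0          1             1               1               1               1             
  chi_1          1             exp(2*I*pi/5)   exp(4*I*pi/5)   exp(-4*I*pi/5)  exp(-2*I*pi/5)
  chi_2          1             exp(4*I*pi/5)   exp(-2*I*pi/5)  exp(2*I*pi/5)   exp(-4*I*pi/5)
  chi_3          1             exp(-4*I*pi/5)  exp(2*I*pi/5)   exp(-2*I*pi/5)  exp(4*I*pi/5) 
  chi_4          1             exp(-2*I*pi/5)  exp(-4*I*pi/5)  exp(4*I*pi/5)   exp(2*I*pi/5) 

Spot check: chi_2(3) = zeta_5^(2*3) = zeta_5^6 = exp(2*I*pi/5).

Why: Z/5Z is abelian, so all 5 irreducible complex representations are 1-dimensional. They are given by chi_k(m) = zeta_5^(k*m) for k = 0,...,4. Row orthogonality: sum_m chi_k(m) conj(chi_l(m)) = 5 * [k = l].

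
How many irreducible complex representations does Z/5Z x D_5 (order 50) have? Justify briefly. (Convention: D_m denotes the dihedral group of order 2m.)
20

Reasoning: The number of irreducible complex representations of a finite group equals its number of conjugacy classes. For a direct product, #classes(G x H) = #classes(G) * #classes(H). Z/5Z has 5 classes (abelian), D_5 has 4 classes, so 5 * 4 = 20, so Z/5Z x D_5 (order 50) has exactly 20 irreducible complex representations.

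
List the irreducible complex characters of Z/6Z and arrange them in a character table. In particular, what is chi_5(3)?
Character table of Z/6Z (irreps indexed chi_0,...,chi_5 with chi_k(m) = zeta_6^(k*m), zeta_6 = exp(2*pi*i/6)):
  irrep \ class  {0} (size 1)  {1} (size 1)    {2} (size 1)    {3} (size 1)  {4} (size 1)    {5} (size 1)  
  chi_0          1             1               1               1             1               1             
  chi_1          1             exp(I*pi/3)     exp(2*I*pi/3)   -1            exp(-2*I*pi/3)  exp(-I*pi/3)  
  chi_2          1             exp(2*I*pi/3)   exp(-2*I*pi/3)  1             exp(2*I*pi/3)   exp(-2*I*pi/3)
  chi_3          1             -1              1               -1            1               -1            
  chi_4          1             exp(-2*I*pi/3)  exp(2*I*pi/3)   1             exp(-2*I*pi/3)  exp(2*I*pi/3) 
  chi_5          1             exp(-I*pi/3)    exp(-2*I*pi/3)  -1            exp(2*I*pi/3)   exp(I*pi/3)   

Spot check: chi_5(3) = zeta_6^(5*3) = zeta_6^15 = -1.

Details: Z/6Z is abelian, so all 6 irreducible complex representations are 1-dimensional. They are given by chi_k(m) = zeta_6^(k*m) for k = 0,...,5. Row orthogonality: sum_m chi_k(m) conj(chi_l(m)) = 6 * [k = l].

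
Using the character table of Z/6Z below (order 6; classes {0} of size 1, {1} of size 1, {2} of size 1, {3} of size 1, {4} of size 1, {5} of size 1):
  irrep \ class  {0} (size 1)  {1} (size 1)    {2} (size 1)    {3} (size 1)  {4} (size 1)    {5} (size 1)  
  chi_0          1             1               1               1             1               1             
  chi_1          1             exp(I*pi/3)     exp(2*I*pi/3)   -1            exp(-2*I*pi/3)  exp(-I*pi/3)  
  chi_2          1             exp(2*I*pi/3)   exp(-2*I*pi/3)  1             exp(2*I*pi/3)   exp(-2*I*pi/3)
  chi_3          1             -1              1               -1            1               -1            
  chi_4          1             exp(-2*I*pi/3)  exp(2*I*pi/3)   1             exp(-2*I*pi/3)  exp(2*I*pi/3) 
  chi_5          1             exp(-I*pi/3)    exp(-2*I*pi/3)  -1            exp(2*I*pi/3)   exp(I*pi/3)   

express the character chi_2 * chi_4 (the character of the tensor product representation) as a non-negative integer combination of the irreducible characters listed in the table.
chi_2 tensor chi_4 = chi_0 (all other irreducibles have multiplicity 0).

Justification: The character of a tensor product is the pointwise product (chi_2 * chi_4)(C) = chi_2(C) * chi_4(C):
  {0}: (1)*(1), {1}: (exp(2*I*pi/3))*(exp(-2*I*pi/3)), {2}: (exp(-2*I*pi/3))*(exp(2*I*pi/3)), {3}: (1)*(1), {4}: (exp(2*I*pi/3))*(exp(-2*I*pi/3)), {5}: (exp(-2*I*pi/3))*(exp(2*I*pi/3))
so (chi_2 * chi_4) takes values
  {0} -> 1, {1} -> 1, {2} -> 1, {3} -> 1, {4} -> 1, {5} -> 1.
Now take the inner product of this character with each irreducible chi from the table, <chi_2*chi_4, chi> = (1/6) sum_C |C| (chi_2*chi_4)(C) conj(chi(C)):
  <chi_2*chi_4, chi_0> = (1/6)[1*(1)*conj(1) + 1*(1)*conj(1) + 1*(1)*conj(1) + 1*(1)*conj(1) + 1*(1)*conj(1) + 1*(1)*conj(1)]
      = (1/6)[(1) + (1) + (1) + (1) + (1) + (1)] = 6/6 = 1
  <chi_2*chi_4, chi_1> = (1/6)[1*(1)*conj(1) + 1*(1)*conj(exp(I*pi/3)) + 1*(1)*conj(exp(2*I*pi/3)) + 1*(1)*conj(-1) + 1*(1)*conj(exp(-2*I*pi/3)) + 1*(1)*conj(exp(-I*pi/3))]
      = (1/6)[(1) + (exp(-I*pi/3)) + (exp(-2*I*pi/3)) + (-1) + (exp(2*I*pi/3)) + (exp(I*pi/3))] = 0/6 = 0
  <chi_2*chi_4, chi_2> = (1/6)[1*(1)*conj(1) + 1*(1)*conj(exp(2*I*pi/3)) + 1*(1)*conj(exp(-2*I*pi/3)) + 1*(1)*conj(1) + 1*(1)*conj(exp(2*I*pi/3)) + 1*(1)*conj(exp(-2*I*pi/3))]
      = (1/6)[(1) + (exp(-2*I*pi/3)) + (exp(2*I*pi/3)) + (1) + (exp(-2*I*pi/3)) + (exp(2*I*pi/3))] = 0/6 = 0
  <chi_2*chi_4, chi_3> = (1/6)[1*(1)*conj(1) + 1*(1)*conj(-1) + 1*(1)*conj(1) + 1*(1)*conj(-1) + 1*(1)*conj(1) + 1*(1)*conj(-1)]
      = (1/6)[(1) + (-1) + (1) + (-1) + (1) + (-1)] = 0/6 = 0
  <chi_2*chi_4, chi_4> = (1/6)[1*(1)*conj(1) + 1*(1)*conj(exp(-2*I*pi/3)) + 1*(1)*conj(exp(2*I*pi/3)) + 1*(1)*conj(1) + 1*(1)*conj(exp(-2*I*pi/3)) + 1*(1)*conj(exp(2*I*pi/3))]
      = (1/6)[(1) + (exp(2*I*pi/3)) + (exp(-2*I*pi/3)) + (1) + (exp(2*I*pi/3)) + (exp(-2*I*pi/3))] = 0/6 = 0
  <chi_2*chi_4, chi_5> = (1/6)[1*(1)*conj(1) + 1*(1)*conj(exp(-I*pi/3)) + 1*(1)*conj(exp(-2*I*pi/3)) + 1*(1)*conj(-1) + 1*(1)*conj(exp(2*I*pi/3)) + 1*(1)*conj(exp(I*pi/3))]
      = (1/6)[(1) + (exp(I*pi/3)) + (exp(2*I*pi/3)) + (-1) + (exp(-2*I*pi/3)) + (exp(-I*pi/3))] = 0/6 = 0
(Exp terms are combined using exp(i*s)*conj(exp(i*t)) = exp(i*(s-t)), and sums of them are collapsed using the identity that for every m > 1 the m distinct m-th roots of unity sum to 0, e.g. 1 + exp(2*I*pi/3) + exp(-2*I*pi/3) = 0.)
Hence the multiplicities are chi_0: 1. Dimension check: dim(chi_2)*dim(chi_4) = 1*1 = 1 and sum (mult * dim) = 1*1 = 1.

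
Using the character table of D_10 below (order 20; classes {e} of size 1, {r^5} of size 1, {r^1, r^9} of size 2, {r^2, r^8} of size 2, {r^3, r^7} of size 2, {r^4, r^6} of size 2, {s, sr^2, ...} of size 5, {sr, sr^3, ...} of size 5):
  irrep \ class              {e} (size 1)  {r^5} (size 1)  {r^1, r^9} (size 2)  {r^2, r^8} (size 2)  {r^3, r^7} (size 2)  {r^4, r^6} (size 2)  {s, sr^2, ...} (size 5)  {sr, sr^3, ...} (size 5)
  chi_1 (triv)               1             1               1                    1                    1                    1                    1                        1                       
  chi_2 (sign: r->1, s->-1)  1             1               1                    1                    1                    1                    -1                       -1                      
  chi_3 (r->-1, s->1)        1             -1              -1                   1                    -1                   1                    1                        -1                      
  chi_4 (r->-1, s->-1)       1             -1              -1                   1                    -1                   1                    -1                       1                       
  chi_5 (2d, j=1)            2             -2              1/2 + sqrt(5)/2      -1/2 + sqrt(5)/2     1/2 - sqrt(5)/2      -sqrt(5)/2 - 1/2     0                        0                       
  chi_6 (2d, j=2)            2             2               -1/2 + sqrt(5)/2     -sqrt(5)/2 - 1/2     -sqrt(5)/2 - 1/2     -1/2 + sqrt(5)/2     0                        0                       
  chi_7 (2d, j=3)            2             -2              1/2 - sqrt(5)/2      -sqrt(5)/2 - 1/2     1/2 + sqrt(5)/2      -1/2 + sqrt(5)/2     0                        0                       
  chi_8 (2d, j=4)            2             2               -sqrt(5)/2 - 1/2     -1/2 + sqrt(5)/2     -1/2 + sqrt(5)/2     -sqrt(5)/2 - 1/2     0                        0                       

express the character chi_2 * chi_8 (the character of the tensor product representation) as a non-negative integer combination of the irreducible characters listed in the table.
chi_2 tensor chi_8 = chi_8 (all other irreducibles have multiplicity 0).

The character of a tensor product is the pointwise product (chi_2 * chi_8)(C) = chi_2(C) * chi_8(C):
  {e}: (1)*(2), {r^5}: (1)*(2), {r^1, r^9}: (1)*(-sqrt(5)/2 - 1/2), {r^2, r^8}: (1)*(-1/2 + sqrt(5)/2), {r^3, r^7}: (1)*(-1/2 + sqrt(5)/2), {r^4, r^6}: (1)*(-sqrt(5)/2 - 1/2), {s, sr^2, ...}: (-1)*(0), {sr, sr^3, ...}: (-1)*(0)
so (chi_2 * chi_8) takes values
  {e} -> 2, {r^5} -> 2, {r^1, r^9} -> -sqrt(5)/2 - 1/2, {r^2, r^8} -> -1/2 + sqrt(5)/2, {r^3, r^7} -> -1/2 + sqrt(5)/2, {r^4, r^6} -> -sqrt(5)/2 - 1/2, {s, sr^2, ...} -> 0, {sr, sr^3, ...} -> 0.
Now take the inner product of this character with each irreducible chi from the table, <chi_2*chi_8, chi> = (1/20) sum_C |C| (chi_2*chi_8)(C) conj(chi(C)):
  <chi_2*chi_8, chi_1> = (1/20)[1*(2)*conj(1) + 1*(2)*conj(1) + 2*(-sqrt(5)/2 - 1/2)*conj(1) + 2*(-1/2 + sqrt(5)/2)*conj(1) + 2*(-1/2 + sqrt(5)/2)*conj(1) + 2*(-sqrt(5)/2 - 1/2)*conj(1) + 5*(0)*conj(1) + 5*(0)*conj(1)]
      = (1/20)[(2) + (2) + (-sqrt(5) - 1) + (-1 + sqrt(5)) + (-1 + sqrt(5)) + (-sqrt(5) - 1) + (0) + (0)] = 0/20 = 0
  <chi_2*chi_8, chi_2> = (1/20)[1*(2)*conj(1) + 1*(2)*conj(1) + 2*(-sqrt(5)/2 - 1/2)*conj(1) + 2*(-1/2 + sqrt(5)/2)*conj(1) + 2*(-1/2 + sqrt(5)/2)*conj(1) + 2*(-sqrt(5)/2 - 1/2)*conj(1) + 5*(0)*conj(-1) + 5*(0)*conj(-1)]
      = (1/20)[(2) + (2) + (-sqrt(5) - 1) + (-1 + sqrt(5)) + (-1 + sqrt(5)) + (-sqrt(5) - 1) + (0) + (0)] = 0/20 = 0
  <chi_2*chi_8, chi_3> = (1/20)[1*(2)*conj(1) + 1*(2)*conj(-1) + 2*(-sqrt(5)/2 - 1/2)*conj(-1) + 2*(-1/2 + sqrt(5)/2)*conj(1) + 2*(-1/2 + sqrt(5)/2)*conj(-1) + 2*(-sqrt(5)/2 - 1/2)*conj(1) + 5*(0)*conj(1) + 5*(0)*conj(-1)]
      = (1/20)[(2) + (-2) + (1 + sqrt(5)) + (-1 + sqrt(5)) + (1 - sqrt(5)) + (-sqrt(5) - 1) + (0) + (0)] = 0/20 = 0
  <chi_2*chi_8, chi_4> = (1/20)[1*(2)*conj(1) + 1*(2)*conj(-1) + 2*(-sqrt(5)/2 - 1/2)*conj(-1) + 2*(-1/2 + sqrt(5)/2)*conj(1) + 2*(-1/2 + sqrt(5)/2)*conj(-1) + 2*(-sqrt(5)/2 - 1/2)*conj(1) + 5*(0)*conj(-1) + 5*(0)*conj(1)]
      = (1/20)[(2) + (-2) + (1 + sqrt(5)) + (-1 + sqrt(5)) + (1 - sqrt(5)) + (-sqrt(5) - 1) + (0) + (0)] = 0/20 = 0
  <chi_2*chi_8, chi_5> = (1/20)[1*(2)*conj(2) + 1*(2)*conj(-2) + 2*(-sqrt(5)/2 - 1/2)*conj(1/2 + sqrt(5)/2) + 2*(-1/2 + sqrt(5)/2)*conj(-1/2 + sqrt(5)/2) + 2*(-1/2 + sqrt(5)/2)*conj(1/2 - sqrt(5)/2) + 2*(-sqrt(5)/2 - 1/2)*conj(-sqrt(5)/2 - 1/2) + 5*(0)*conj(0) + 5*(0)*conj(0)]
      = (1/20)[(4) + (-4) + (-3 - sqrt(5)) + (3 - sqrt(5)) + (-3 + sqrt(5)) + (sqrt(5) + 3) + (0) + (0)] = 0/20 = 0
  <chi_2*chi_8, chi_6> = (1/20)[1*(2)*conj(2) + 1*(2)*conj(2) + 2*(-sqrt(5)/2 - 1/2)*conj(-1/2 + sqrt(5)/2) + 2*(-1/2 + sqrt(5)/2)*conj(-sqrt(5)/2 - 1/2) + 2*(-1/2 + sqrt(5)/2)*conj(-sqrt(5)/2 - 1/2) + 2*(-sqrt(5)/2 - 1/2)*conj(-1/2 + sqrt(5)/2) + 5*(0)*conj(0) + 5*(0)*conj(0)]
      = (1/20)[(4) + (4) + (-2) + (-2) + (-2) + (-2) + (0) + (0)] = 0/20 = 0
  <chi_2*chi_8, chi_7> = (1/20)[1*(2)*conj(2) + 1*(2)*conj(-2) + 2*(-sqrt(5)/2 - 1/2)*conj(1/2 - sqrt(5)/2) + 2*(-1/2 + sqrt(5)/2)*conj(-sqrt(5)/2 - 1/2) + 2*(-1/2 + sqrt(5)/2)*conj(1/2 + sqrt(5)/2) + 2*(-sqrt(5)/2 - 1/2)*conj(-1/2 + sqrt(5)/2) + 5*(0)*conj(0) + 5*(0)*conj(0)]
      = (1/20)[(4) + (-4) + (2) + (-2) + (2) + (-2) + (0) + (0)] = 0/20 = 0
  <chi_2*chi_8, chi_8> = (1/20)[1*(2)*conj(2) + 1*(2)*conj(2) + 2*(-sqrt(5)/2 - 1/2)*conj(-sqrt(5)/2 - 1/2) + 2*(-1/2 + sqrt(5)/2)*conj(-1/2 + sqrt(5)/2) + 2*(-1/2 + sqrt(5)/2)*conj(-1/2 + sqrt(5)/2) + 2*(-sqrt(5)/2 - 1/2)*conj(-sqrt(5)/2 - 1/2) + 5*(0)*conj(0) + 5*(0)*conj(0)]
      = (1/20)[(4) + (4) + (sqrt(5) + 3) + (3 - sqrt(5)) + (3 - sqrt(5)) + (sqrt(5) + 3) + (0) + (0)] = 20/20 = 1
Hence the multiplicities are chi_8: 1. Dimension check: dim(chi_2)*dim(chi_8) = 1*2 = 2 and sum (mult * dim) = 1*2 = 2.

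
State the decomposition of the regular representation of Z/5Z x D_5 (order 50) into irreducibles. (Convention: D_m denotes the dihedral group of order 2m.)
Each irreducible V_i of dimension d_i appears with multiplicity d_i, i.e. rho_reg = (direct sum over all irreducibles V_i) d_i V_i. The irreducible dimensions for Z/5Z x D_5 are 1, 1, 1, 1, 1, 1, 1, 1, 1, 1, 2, 2, 2, 2, 2, 2, 2, 2, 2, 2: 10 irreducibles of dimension 1, each with multiplicity 1; 10 irreducibles of dimension 2, each with multiplicity 2. Total dimension 10*1*1 + 10*2*2 = 50 = |G|.

Details: General theorem: in the regular representation of a finite group G, each irreducible appears with multiplicity equal to its dimension. Check: dim(rho_reg) = sum d_i^2 = 1 + 1 + 1 + 1 + 1 + 1 + 1 + 1 + 1 + 1 + 4 + 4 + 4 + 4 + 4 + 4 + 4 + 4 + 4 + 4 = 50 = |G|.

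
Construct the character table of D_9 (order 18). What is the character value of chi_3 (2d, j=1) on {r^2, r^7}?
Conjugacy classes: {e} of size 1, {r^1, r^8} of size 2, {r^2, r^7} of size 2, {r^3, r^6} of size 2, {r^4, r^5} of size 2, {s, sr, ..., sr^8} of size 9.
Character table:
  irrep \ class              {e} (size 1)  {r^1, r^8} (size 2)  {r^2, r^7} (size 2)  {r^3, r^6} (size 2)  {r^4, r^5} (size 2)  {s, sr, ..., sr^8} (size 9)
  chi_1 (triv)               1             1                    1                    1                    1                    1                          
  chi_2 (sign: r->1, s->-1)  1             1                    1                    1                    1                    -1                         
  chi_3 (2d, j=1)            2             2*cos(2*pi/9)        2*cos(4*pi/9)        -1                   -2*cos(pi/9)         0                          
  chi_4 (2d, j=2)            2             2*cos(4*pi/9)        -2*cos(pi/9)         -1                   2*cos(2*pi/9)        0                          
  chi_5 (2d, j=3)            2             -1                   -1                   2                    -1                   0                          
  chi_6 (2d, j=4)            2             -2*cos(pi/9)         2*cos(2*pi/9)        -1                   2*cos(4*pi/9)        0                          

Spot check: chi_3 (2d, j=1) on {r^2, r^7} = 2*cos(4*pi/9).

Reasoning: D_9 has order 2*9 = 18 with 6 conjugacy classes, hence 6 irreducibles. Sum of squared dims 1 + 1 + 4 + 4 + 4 + 4 = 18 = |G|. Linear characters come from the abelianisation; the 2-dimensional irreps have character r^k -> 2*cos(2*pi*j*k/9), reflections -> 0.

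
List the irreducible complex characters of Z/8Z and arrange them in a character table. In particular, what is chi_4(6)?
Character table of Z/8Z (irreps indexed chi_0,...,chi_7 with chi_k(m) = zeta_8^(k*m), zeta_8 = exp(2*pi*i/8)):
  irrep \ class  {0} (size 1)  {1} (size 1)    {2} (size 1)  {3} (size 1)    {4} (size 1)  {5} (size 1)    {6} (size 1)  {7} (size 1)  
  chi_0          1             1               1             1               1             1               1             1             
  chi_1          1             exp(I*pi/4)     I             exp(3*I*pi/4)   -1            exp(-3*I*pi/4)  -I            exp(-I*pi/4)  
  chi_2          1             I               -1            -I              1             I               -1            -I            
  chi_3          1             exp(3*I*pi/4)   -I            exp(I*pi/4)     -1            exp(-I*pi/4)    I             exp(-3*I*pi/4)
  chi_4          1             -1              1             -1              1             -1              1             -1            
  chi_5          1             exp(-3*I*pi/4)  I             exp(-I*pi/4)    -1            exp(I*pi/4)     -I            exp(3*I*pi/4) 
  chi_6          1             -I              -1            I               1             -I              -1            I             
  chi_7          1             exp(-I*pi/4)    -I            exp(-3*I*pi/4)  -1            exp(3*I*pi/4)   I             exp(I*pi/4)   

Spot check: chi_4(6) = zeta_8^(4*6) = zeta_8^24 = 1.

Reasoning: Z/8Z is abelian, so all 8 irreducible complex representations are 1-dimensional. They are given by chi_k(m) = zeta_8^(k*m) for k = 0,...,7. Row orthogonality: sum_m chi_k(m) conj(chi_l(m)) = 8 * [k = l].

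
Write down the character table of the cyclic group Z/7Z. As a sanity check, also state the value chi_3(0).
Character table of Z/7Z (irreps indexed chi_0,...,chi_6 with chi_k(m) = zeta_7^(k*m), zeta_7 = exp(2*pi*i/7)):
  irrep \ class  {0} (size 1)  {1} (size 1)    {2} (size 1)    {3} (size 1)    {4} (size 1)    {5} (size 1)    {6} (size 1)  
  chi_0          1             1               1               1               1               1               1             
  chi_1          1             exp(2*I*pi/7)   exp(4*I*pi/7)   exp(6*I*pi/7)   exp(-6*I*pi/7)  exp(-4*I*pi/7)  exp(-2*I*pi/7)
  chi_2          1             exp(4*I*pi/7)   exp(-6*I*pi/7)  exp(-2*I*pi/7)  exp(2*I*pi/7)   exp(6*I*pi/7)   exp(-4*I*pi/7)
  chi_3          1             exp(6*I*pi/7)   exp(-2*I*pi/7)  exp(4*I*pi/7)   exp(-4*I*pi/7)  exp(2*I*pi/7)   exp(-6*I*pi/7)
  chi_4          1             exp(-6*I*pi/7)  exp(2*I*pi/7)   exp(-4*I*pi/7)  exp(4*I*pi/7)   exp(-2*I*pi/7)  exp(6*I*pi/7) 
  chi_5          1             exp(-4*I*pi/7)  exp(6*I*pi/7)   exp(2*I*pi/7)   exp(-2*I*pi/7)  exp(-6*I*pi/7)  exp(4*I*pi/7) 
  chi_6          1             exp(-2*I*pi/7)  exp(-4*I*pi/7)  exp(-6*I*pi/7)  exp(6*I*pi/7)   exp(4*I*pi/7)   exp(2*I*pi/7) 

Spot check: chi_3(0) = zeta_7^(3*0) = zeta_7^0 = 1.

Derivation: Z/7Z is abelian, so all 7 irreducible complex representations are 1-dimensional. They are given by chi_k(m) = zeta_7^(k*m) for k = 0,...,6. Row orthogonality: sum_m chi_k(m) conj(chi_l(m)) = 7 * [k = l].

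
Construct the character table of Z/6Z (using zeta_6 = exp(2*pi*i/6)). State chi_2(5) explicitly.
Character table of Z/6Z (irreps indexed chi_0,...,chi_5 with chi_k(m) = zeta_6^(k*m), zeta_6 = exp(2*pi*i/6)):
  irrep \ class  {0} (size 1)  {1} (size 1)    {2} (size 1)    {3} (size 1)  {4} (size 1)    {5} (size 1)  
  chi_0          1             1               1               1             1               1             
  chi_1          1             exp(I*pi/3)     exp(2*I*pi/3)   -1            exp(-2*I*pi/3)  exp(-I*pi/3)  
  chi_2          1             exp(2*I*pi/3)   exp(-2*I*pi/3)  1             exp(2*I*pi/3)   exp(-2*I*pi/3)
  chi_3          1             -1              1               -1            1               -1            
  chi_4          1             exp(-2*I*pi/3)  exp(2*I*pi/3)   1             exp(-2*I*pi/3)  exp(2*I*pi/3) 
  chi_5          1             exp(-I*pi/3)    exp(-2*I*pi/3)  -1            exp(2*I*pi/3)   exp(I*pi/3)   

Spot check: chi_2(5) = zeta_6^(2*5) = zeta_6^10 = exp(-2*I*pi/3).

Derivation: Z/6Z is abelian, so all 6 irreducible complex representations are 1-dimensional. They are given by chi_k(m) = zeta_6^(k*m) for k = 0,...,5. Row orthogonality: sum_m chi_k(m) conj(chi_l(m)) = 6 * [k = l].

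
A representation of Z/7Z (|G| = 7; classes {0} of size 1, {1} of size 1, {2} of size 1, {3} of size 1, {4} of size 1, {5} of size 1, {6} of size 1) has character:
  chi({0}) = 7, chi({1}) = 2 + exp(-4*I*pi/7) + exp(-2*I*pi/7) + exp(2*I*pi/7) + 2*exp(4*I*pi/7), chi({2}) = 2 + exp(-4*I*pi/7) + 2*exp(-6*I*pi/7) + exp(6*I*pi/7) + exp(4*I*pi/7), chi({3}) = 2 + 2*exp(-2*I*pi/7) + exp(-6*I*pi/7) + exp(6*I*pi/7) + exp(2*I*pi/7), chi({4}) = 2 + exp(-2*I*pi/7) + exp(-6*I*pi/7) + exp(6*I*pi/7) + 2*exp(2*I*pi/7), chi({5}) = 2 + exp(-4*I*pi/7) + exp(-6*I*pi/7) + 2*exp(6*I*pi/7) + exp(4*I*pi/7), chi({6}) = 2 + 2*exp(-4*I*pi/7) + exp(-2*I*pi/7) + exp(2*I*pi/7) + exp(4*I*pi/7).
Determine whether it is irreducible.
Not irreducible (reducible): <chi, chi> = 11 > 1.

Proof sketch: <chi, chi> = (1/|G|) sum_C |C| * |chi(C)|^2 = (1/7)[1*|7|^2 + 1*|2 + exp(-4*I*pi/7) + exp(-2*I*pi/7) + exp(2*I*pi/7) + 2*exp(4*I*pi/7)|^2 + 1*|2 + exp(-4*I*pi/7) + 2*exp(-6*I*pi/7) + exp(6*I*pi/7) + exp(4*I*pi/7)|^2 + 1*|2 + 2*exp(-2*I*pi/7) + exp(-6*I*pi/7) + exp(6*I*pi/7) + exp(2*I*pi/7)|^2 + 1*|2 + exp(-2*I*pi/7) + exp(-6*I*pi/7) + exp(6*I*pi/7) + 2*exp(2*I*pi/7)|^2 + 1*|2 + exp(-4*I*pi/7) + exp(-6*I*pi/7) + 2*exp(6*I*pi/7) + exp(4*I*pi/7)|^2 + 1*|2 + 2*exp(-4*I*pi/7) + exp(-2*I*pi/7) + exp(2*I*pi/7) + exp(4*I*pi/7)|^2]
  = (1/7)[(49) + (11 + 7*exp(-4*I*pi/7) + 7*exp(-2*I*pi/7) + 5*exp(-6*I*pi/7) + 5*exp(6*I*pi/7) + 7*exp(2*I*pi/7) + 7*exp(4*I*pi/7)) + (11 + 7*exp(-4*I*pi/7) + 5*exp(-2*I*pi/7) + 7*exp(-6*I*pi/7) + 7*exp(6*I*pi/7) + 5*exp(2*I*pi/7) + 7*exp(4*I*pi/7)) + (11 + 7*exp(-2*I*pi/7) + 5*exp(-4*I*pi/7) + 7*exp(-6*I*pi/7) + 7*exp(6*I*pi/7) + 5*exp(4*I*pi/7) + 7*exp(2*I*pi/7)) + (11 + 7*exp(-2*I*pi/7) + 5*exp(-4*I*pi/7) + 7*exp(-6*I*pi/7) + 7*exp(6*I*pi/7) + 5*exp(4*I*pi/7) + 7*exp(2*I*pi/7)) + (11 + 7*exp(-4*I*pi/7) + 5*exp(-2*I*pi/7) + 7*exp(-6*I*pi/7) + 7*exp(6*I*pi/7) + 5*exp(2*I*pi/7) + 7*exp(4*I*pi/7)) + (11 + 7*exp(-4*I*pi/7) + 7*exp(-2*I*pi/7) + 5*exp(-6*I*pi/7) + 5*exp(6*I*pi/7) + 7*exp(2*I*pi/7) + 7*exp(4*I*pi/7))] = 77/7 = 11.
(Exp terms are combined using exp(i*s)*conj(exp(i*t)) = exp(i*(s-t)), and sums of them are collapsed using the identity that for every m > 1 the m distinct m-th roots of unity sum to 0, e.g. 1 + exp(2*I*pi/3) + exp(-2*I*pi/3) = 0.)
A character is irreducible iff <chi, chi> = 1, so this representation is reducible.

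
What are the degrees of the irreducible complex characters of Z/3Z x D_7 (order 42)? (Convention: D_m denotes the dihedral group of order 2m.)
Dimensions: 1, 1, 1, 1, 1, 1, 2, 2, 2, 2, 2, 2, 2, 2, 2

Reasoning: There are 15 irreducibles (= number of conjugacy classes). Their dimensions d_i satisfy sum d_i^2 = |G| = 42: 1 + 1 + 1 + 1 + 1 + 1 + 4 + 4 + 4 + 4 + 4 + 4 + 4 + 4 + 4 = 42. (For the product with Z/3Z: each of the 3 1-dim characters of Z/3Z tensors with each irrep of D_7, giving 3 copies of each D_7-dimension.)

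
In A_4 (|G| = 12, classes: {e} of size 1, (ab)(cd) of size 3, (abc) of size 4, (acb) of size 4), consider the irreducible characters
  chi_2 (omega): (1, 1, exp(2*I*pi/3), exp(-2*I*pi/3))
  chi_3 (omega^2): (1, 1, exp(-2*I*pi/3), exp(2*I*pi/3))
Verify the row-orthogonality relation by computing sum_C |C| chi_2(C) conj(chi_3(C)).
Sum = 0; so <chi_2, chi_3> = 0 (distinct irreducibles are orthogonal).

Reasoning: Compute term by term over conjugacy classes (|C| * chi_2(C) * conj(chi_3(C))):
  1*(1)*conj(1) + 3*(1)*conj(1) + 4*(exp(2*I*pi/3))*conj(exp(-2*I*pi/3)) + 4*(exp(-2*I*pi/3))*conj(exp(2*I*pi/3))
  = (1) + (3) + (4*exp(-2*I*pi/3)) + (4*exp(2*I*pi/3))
  = 0.
(Exp terms are combined using exp(i*s)*conj(exp(i*t)) = exp(i*(s-t)), and sums of them are collapsed using the identity that for every m > 1 the m distinct m-th roots of unity sum to 0, e.g. 1 + exp(2*I*pi/3) + exp(-2*I*pi/3) = 0.)
Dividing by |G| = 12 gives 0/12 = 0, matching the row-orthogonality relation <chi_2, chi_3> = [chi_2 = chi_3].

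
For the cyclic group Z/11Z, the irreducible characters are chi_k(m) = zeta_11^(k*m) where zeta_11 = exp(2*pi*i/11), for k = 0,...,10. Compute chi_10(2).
chi_10(2) = zeta_11^20 = exp(-4*I*pi/11)

Proof sketch: chi_10(2) = zeta_11^(10*2) = zeta_11^20. Since zeta_11^11 = 1, this equals zeta_11^9 = exp(2*pi*i*9/11) = exp(-4*I*pi/11).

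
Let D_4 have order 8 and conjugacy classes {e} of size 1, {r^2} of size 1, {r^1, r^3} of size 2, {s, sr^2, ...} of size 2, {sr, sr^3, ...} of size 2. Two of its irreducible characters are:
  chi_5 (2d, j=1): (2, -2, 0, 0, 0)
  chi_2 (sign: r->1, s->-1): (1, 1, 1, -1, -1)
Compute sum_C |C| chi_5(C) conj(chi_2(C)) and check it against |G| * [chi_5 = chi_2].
Sum = 0; so <chi_5, chi_2> = 0 (distinct irreducibles are orthogonal).

Details: Compute term by term over conjugacy classes (|C| * chi_5(C) * conj(chi_2(C))):
  1*(2)*conj(1) + 1*(-2)*conj(1) + 2*(0)*conj(1) + 2*(0)*conj(-1) + 2*(0)*conj(-1)
  = (2) + (-2) + (0) + (0) + (0)
  = 0.
Dividing by |G| = 8 gives 0/8 = 0, matching the row-orthogonality relation <chi_5, chi_2> = [chi_5 = chi_2].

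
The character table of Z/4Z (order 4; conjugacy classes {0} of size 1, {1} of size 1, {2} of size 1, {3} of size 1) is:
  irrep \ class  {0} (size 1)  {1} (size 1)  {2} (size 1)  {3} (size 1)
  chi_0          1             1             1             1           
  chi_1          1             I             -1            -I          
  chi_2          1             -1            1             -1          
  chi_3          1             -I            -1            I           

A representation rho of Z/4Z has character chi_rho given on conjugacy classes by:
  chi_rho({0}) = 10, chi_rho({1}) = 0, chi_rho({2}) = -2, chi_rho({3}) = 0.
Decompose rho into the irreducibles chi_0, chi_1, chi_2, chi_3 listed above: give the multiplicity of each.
Multiplicities: chi_0: 2, chi_1: 3, chi_2: 2, chi_3: 3.

Justification: Use <chi_rho, chi> = (1/|G|) sum_C |C| * chi_rho(C) * conj(chi(C)) with |G| = 4 for each irreducible chi in the table:
  <chi_rho, chi_0> = (1/4)[1*(10)*conj(1) + 1*(0)*conj(1) + 1*(-2)*conj(1) + 1*(0)*conj(1)]
      = (1/4)[(10) + (0) + (-2) + (0)] = 8/4 = 2
  <chi_rho, chi_1> = (1/4)[1*(10)*conj(1) + 1*(0)*conj(I) + 1*(-2)*conj(-1) + 1*(0)*conj(-I)]
      = (1/4)[(10) + (0) + (2) + (0)] = 12/4 = 3
  <chi_rho, chi_2> = (1/4)[1*(10)*conj(1) + 1*(0)*conj(-1) + 1*(-2)*conj(1) + 1*(0)*conj(-1)]
      = (1/4)[(10) + (0) + (-2) + (0)] = 8/4 = 2
  <chi_rho, chi_3> = (1/4)[1*(10)*conj(1) + 1*(0)*conj(-I) + 1*(-2)*conj(-1) + 1*(0)*conj(I)]
      = (1/4)[(10) + (0) + (2) + (0)] = 12/4 = 3
(Exp terms are combined using exp(i*s)*conj(exp(i*t)) = exp(i*(s-t)), and sums of them are collapsed using the identity that for every m > 1 the m distinct m-th roots of unity sum to 0, e.g. 1 + exp(2*I*pi/3) + exp(-2*I*pi/3) = 0.)
Dimension check: dim(rho) = sum (mult * dim) = 2*1 + 3*1 + 2*1 + 3*1 = 10 = chi_rho(e) = 10.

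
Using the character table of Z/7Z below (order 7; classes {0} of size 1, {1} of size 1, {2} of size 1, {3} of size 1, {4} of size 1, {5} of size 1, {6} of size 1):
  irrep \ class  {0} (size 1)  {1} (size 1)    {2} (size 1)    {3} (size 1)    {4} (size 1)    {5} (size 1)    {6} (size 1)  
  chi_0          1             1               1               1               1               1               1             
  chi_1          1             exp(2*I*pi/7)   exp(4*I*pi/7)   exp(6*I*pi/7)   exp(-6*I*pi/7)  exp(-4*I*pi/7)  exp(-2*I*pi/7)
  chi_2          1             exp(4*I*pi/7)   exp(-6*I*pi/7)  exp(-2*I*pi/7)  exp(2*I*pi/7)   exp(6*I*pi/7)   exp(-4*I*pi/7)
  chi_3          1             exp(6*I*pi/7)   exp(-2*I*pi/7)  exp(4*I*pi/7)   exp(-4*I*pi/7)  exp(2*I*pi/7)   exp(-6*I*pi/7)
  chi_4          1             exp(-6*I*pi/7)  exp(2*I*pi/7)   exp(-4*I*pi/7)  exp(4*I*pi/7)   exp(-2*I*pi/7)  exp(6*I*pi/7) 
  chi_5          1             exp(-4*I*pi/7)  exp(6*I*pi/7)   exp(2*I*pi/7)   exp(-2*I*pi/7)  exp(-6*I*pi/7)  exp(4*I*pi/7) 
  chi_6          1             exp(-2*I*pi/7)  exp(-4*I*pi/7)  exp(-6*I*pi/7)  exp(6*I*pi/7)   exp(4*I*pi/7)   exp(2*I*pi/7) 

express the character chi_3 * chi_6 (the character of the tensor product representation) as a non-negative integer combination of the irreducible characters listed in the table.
chi_3 tensor chi_6 = chi_2 (all other irreducibles have multiplicity 0).

Argument: The character of a tensor product is the pointwise product (chi_3 * chi_6)(C) = chi_3(C) * chi_6(C):
  {0}: (1)*(1), {1}: (exp(6*I*pi/7))*(exp(-2*I*pi/7)), {2}: (exp(-2*I*pi/7))*(exp(-4*I*pi/7)), {3}: (exp(4*I*pi/7))*(exp(-6*I*pi/7)), {4}: (exp(-4*I*pi/7))*(exp(6*I*pi/7)), {5}: (exp(2*I*pi/7))*(exp(4*I*pi/7)), {6}: (exp(-6*I*pi/7))*(exp(2*I*pi/7))
so (chi_3 * chi_6) takes values
  {0} -> 1, {1} -> exp(4*I*pi/7), {2} -> exp(-6*I*pi/7), {3} -> exp(-2*I*pi/7), {4} -> exp(2*I*pi/7), {5} -> exp(6*I*pi/7), {6} -> exp(-4*I*pi/7).
Now take the inner product of this character with each irreducible chi from the table, <chi_3*chi_6, chi> = (1/7) sum_C |C| (chi_3*chi_6)(C) conj(chi(C)):
  <chi_3*chi_6, chi_0> = (1/7)[1*(1)*conj(1) + 1*(exp(4*I*pi/7))*conj(1) + 1*(exp(-6*I*pi/7))*conj(1) + 1*(exp(-2*I*pi/7))*conj(1) + 1*(exp(2*I*pi/7))*conj(1) + 1*(exp(6*I*pi/7))*conj(1) + 1*(exp(-4*I*pi/7))*conj(1)]
      = (1/7)[(1) + (exp(4*I*pi/7)) + (exp(-6*I*pi/7)) + (exp(-2*I*pi/7)) + (exp(2*I*pi/7)) + (exp(6*I*pi/7)) + (exp(-4*I*pi/7))] = 0/7 = 0
  <chi_3*chi_6, chi_1> = (1/7)[1*(1)*conj(1) + 1*(exp(4*I*pi/7))*conj(exp(2*I*pi/7)) + 1*(exp(-6*I*pi/7))*conj(exp(4*I*pi/7)) + 1*(exp(-2*I*pi/7))*conj(exp(6*I*pi/7)) + 1*(exp(2*I*pi/7))*conj(exp(-6*I*pi/7)) + 1*(exp(6*I*pi/7))*conj(exp(-4*I*pi/7)) + 1*(exp(-4*I*pi/7))*conj(exp(-2*I*pi/7))]
      = (1/7)[(1) + (exp(2*I*pi/7)) + (exp(4*I*pi/7)) + (exp(6*I*pi/7)) + (exp(-6*I*pi/7)) + (exp(-4*I*pi/7)) + (exp(-2*I*pi/7))] = 0/7 = 0
  <chi_3*chi_6, chi_2> = (1/7)[1*(1)*conj(1) + 1*(exp(4*I*pi/7))*conj(exp(4*I*pi/7)) + 1*(exp(-6*I*pi/7))*conj(exp(-6*I*pi/7)) + 1*(exp(-2*I*pi/7))*conj(exp(-2*I*pi/7)) + 1*(exp(2*I*pi/7))*conj(exp(2*I*pi/7)) + 1*(exp(6*I*pi/7))*conj(exp(6*I*pi/7)) + 1*(exp(-4*I*pi/7))*conj(exp(-4*I*pi/7))]
      = (1/7)[(1) + (1) + (1) + (1) + (1) + (1) + (1)] = 7/7 = 1
  <chi_3*chi_6, chi_3> = (1/7)[1*(1)*conj(1) + 1*(exp(4*I*pi/7))*conj(exp(6*I*pi/7)) + 1*(exp(-6*I*pi/7))*conj(exp(-2*I*pi/7)) + 1*(exp(-2*I*pi/7))*conj(exp(4*I*pi/7)) + 1*(exp(2*I*pi/7))*conj(exp(-4*I*pi/7)) + 1*(exp(6*I*pi/7))*conj(exp(2*I*pi/7)) + 1*(exp(-4*I*pi/7))*conj(exp(-6*I*pi/7))]
      = (1/7)[(1) + (exp(-2*I*pi/7)) + (exp(-4*I*pi/7)) + (exp(-6*I*pi/7)) + (exp(6*I*pi/7)) + (exp(4*I*pi/7)) + (exp(2*I*pi/7))] = 0/7 = 0
  <chi_3*chi_6, chi_4> = (1/7)[1*(1)*conj(1) + 1*(exp(4*I*pi/7))*conj(exp(-6*I*pi/7)) + 1*(exp(-6*I*pi/7))*conj(exp(2*I*pi/7)) + 1*(exp(-2*I*pi/7))*conj(exp(-4*I*pi/7)) + 1*(exp(2*I*pi/7))*conj(exp(4*I*pi/7)) + 1*(exp(6*I*pi/7))*conj(exp(-2*I*pi/7)) + 1*(exp(-4*I*pi/7))*conj(exp(6*I*pi/7))]
      = (1/7)[(1) + (exp(-4*I*pi/7)) + (exp(6*I*pi/7)) + (exp(2*I*pi/7)) + (exp(-2*I*pi/7)) + (exp(-6*I*pi/7)) + (exp(4*I*pi/7))] = 0/7 = 0
  <chi_3*chi_6, chi_5> = (1/7)[1*(1)*conj(1) + 1*(exp(4*I*pi/7))*conj(exp(-4*I*pi/7)) + 1*(exp(-6*I*pi/7))*conj(exp(6*I*pi/7)) + 1*(exp(-2*I*pi/7))*conj(exp(2*I*pi/7)) + 1*(exp(2*I*pi/7))*conj(exp(-2*I*pi/7)) + 1*(exp(6*I*pi/7))*conj(exp(-6*I*pi/7)) + 1*(exp(-4*I*pi/7))*conj(exp(4*I*pi/7))]
      = (1/7)[(1) + (exp(-6*I*pi/7)) + (exp(2*I*pi/7)) + (exp(-4*I*pi/7)) + (exp(4*I*pi/7)) + (exp(-2*I*pi/7)) + (exp(6*I*pi/7))] = 0/7 = 0
  <chi_3*chi_6, chi_6> = (1/7)[1*(1)*conj(1) + 1*(exp(4*I*pi/7))*conj(exp(-2*I*pi/7)) + 1*(exp(-6*I*pi/7))*conj(exp(-4*I*pi/7)) + 1*(exp(-2*I*pi/7))*conj(exp(-6*I*pi/7)) + 1*(exp(2*I*pi/7))*conj(exp(6*I*pi/7)) + 1*(exp(6*I*pi/7))*conj(exp(4*I*pi/7)) + 1*(exp(-4*I*pi/7))*conj(exp(2*I*pi/7))]
      = (1/7)[(1) + (exp(6*I*pi/7)) + (exp(-2*I*pi/7)) + (exp(4*I*pi/7)) + (exp(-4*I*pi/7)) + (exp(2*I*pi/7)) + (exp(-6*I*pi/7))] = 0/7 = 0
(Exp terms are combined using exp(i*s)*conj(exp(i*t)) = exp(i*(s-t)), and sums of them are collapsed using the identity that for every m > 1 the m distinct m-th roots of unity sum to 0, e.g. 1 + exp(2*I*pi/3) + exp(-2*I*pi/3) = 0.)
Hence the multiplicities are chi_2: 1. Dimension check: dim(chi_3)*dim(chi_6) = 1*1 = 1 and sum (mult * dim) = 1*1 = 1.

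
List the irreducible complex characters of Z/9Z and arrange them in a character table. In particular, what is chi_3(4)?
Character table of Z/9Z (irreps indexed chi_0,...,chi_8 with chi_k(m) = zeta_9^(k*m), zeta_9 = exp(2*pi*i/9)):
  irrep \ class  {0} (size 1)  {1} (size 1)    {2} (size 1)    {3} (size 1)    {4} (size 1)    {5} (size 1)    {6} (size 1)    {7} (size 1)    {8} (size 1)  
  chi_0          1             1               1               1               1               1               1               1               1             
  chi_1          1             exp(2*I*pi/9)   exp(4*I*pi/9)   exp(2*I*pi/3)   exp(8*I*pi/9)   exp(-8*I*pi/9)  exp(-2*I*pi/3)  exp(-4*I*pi/9)  exp(-2*I*pi/9)
  chi_2          1             exp(4*I*pi/9)   exp(8*I*pi/9)   exp(-2*I*pi/3)  exp(-2*I*pi/9)  exp(2*I*pi/9)   exp(2*I*pi/3)   exp(-8*I*pi/9)  exp(-4*I*pi/9)
  chi_3          1             exp(2*I*pi/3)   exp(-2*I*pi/3)  1               exp(2*I*pi/3)   exp(-2*I*pi/3)  1               exp(2*I*pi/3)   exp(-2*I*pi/3)
  chi_4          1             exp(8*I*pi/9)   exp(-2*I*pi/9)  exp(2*I*pi/3)   exp(-4*I*pi/9)  exp(4*I*pi/9)   exp(-2*I*pi/3)  exp(2*I*pi/9)   exp(-8*I*pi/9)
  chi_5          1             exp(-8*I*pi/9)  exp(2*I*pi/9)   exp(-2*I*pi/3)  exp(4*I*pi/9)   exp(-4*I*pi/9)  exp(2*I*pi/3)   exp(-2*I*pi/9)  exp(8*I*pi/9) 
  chi_6          1             exp(-2*I*pi/3)  exp(2*I*pi/3)   1               exp(-2*I*pi/3)  exp(2*I*pi/3)   1               exp(-2*I*pi/3)  exp(2*I*pi/3) 
  chi_7          1             exp(-4*I*pi/9)  exp(-8*I*pi/9)  exp(2*I*pi/3)   exp(2*I*pi/9)   exp(-2*I*pi/9)  exp(-2*I*pi/3)  exp(8*I*pi/9)   exp(4*I*pi/9) 
  chi_8          1             exp(-2*I*pi/9)  exp(-4*I*pi/9)  exp(-2*I*pi/3)  exp(-8*I*pi/9)  exp(8*I*pi/9)   exp(2*I*pi/3)   exp(4*I*pi/9)   exp(2*I*pi/9) 

Spot check: chi_3(4) = zeta_9^(3*4) = zeta_9^12 = exp(2*I*pi/3).

Details: Z/9Z is abelian, so all 9 irreducible complex representations are 1-dimensional. They are given by chi_k(m) = zeta_9^(k*m) for k = 0,...,8. Row orthogonality: sum_m chi_k(m) conj(chi_l(m)) = 9 * [k = l].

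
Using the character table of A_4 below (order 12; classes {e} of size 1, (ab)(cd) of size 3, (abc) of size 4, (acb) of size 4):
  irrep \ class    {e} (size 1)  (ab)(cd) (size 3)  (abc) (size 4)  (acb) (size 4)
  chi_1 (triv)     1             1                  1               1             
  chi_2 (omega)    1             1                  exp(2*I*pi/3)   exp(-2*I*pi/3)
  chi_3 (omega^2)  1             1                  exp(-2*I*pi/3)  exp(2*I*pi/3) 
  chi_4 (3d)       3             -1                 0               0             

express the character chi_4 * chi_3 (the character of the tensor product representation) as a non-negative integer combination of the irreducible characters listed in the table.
chi_4 tensor chi_3 = chi_4 (all other irreducibles have multiplicity 0).

Reasoning: The character of a tensor product is the pointwise product (chi_4 * chi_3)(C) = chi_4(C) * chi_3(C):
  {e}: (3)*(1), (ab)(cd): (-1)*(1), (abc): (0)*(exp(-2*I*pi/3)), (acb): (0)*(exp(2*I*pi/3))
so (chi_4 * chi_3) takes values
  {e} -> 3, (ab)(cd) -> -1, (abc) -> 0, (acb) -> 0.
Now take the inner product of this character with each irreducible chi from the table, <chi_4*chi_3, chi> = (1/12) sum_C |C| (chi_4*chi_3)(C) conj(chi(C)):
  <chi_4*chi_3, chi_1> = (1/12)[1*(3)*conj(1) + 3*(-1)*conj(1) + 4*(0)*conj(1) + 4*(0)*conj(1)]
      = (1/12)[(3) + (-3) + (0) + (0)] = 0/12 = 0
  <chi_4*chi_3, chi_2> = (1/12)[1*(3)*conj(1) + 3*(-1)*conj(1) + 4*(0)*conj(exp(2*I*pi/3)) + 4*(0)*conj(exp(-2*I*pi/3))]
      = (1/12)[(3) + (-3) + (0) + (0)] = 0/12 = 0
  <chi_4*chi_3, chi_3> = (1/12)[1*(3)*conj(1) + 3*(-1)*conj(1) + 4*(0)*conj(exp(-2*I*pi/3)) + 4*(0)*conj(exp(2*I*pi/3))]
      = (1/12)[(3) + (-3) + (0) + (0)] = 0/12 = 0
  <chi_4*chi_3, chi_4> = (1/12)[1*(3)*conj(3) + 3*(-1)*conj(-1) + 4*(0)*conj(0) + 4*(0)*conj(0)]
      = (1/12)[(9) + (3) + (0) + (0)] = 12/12 = 1
(Exp terms are combined using exp(i*s)*conj(exp(i*t)) = exp(i*(s-t)), and sums of them are collapsed using the identity that for every m > 1 the m distinct m-th roots of unity sum to 0, e.g. 1 + exp(2*I*pi/3) + exp(-2*I*pi/3) = 0.)
Hence the multiplicities are chi_4: 1. Dimension check: dim(chi_4)*dim(chi_3) = 3*1 = 3 and sum (mult * dim) = 1*3 = 3.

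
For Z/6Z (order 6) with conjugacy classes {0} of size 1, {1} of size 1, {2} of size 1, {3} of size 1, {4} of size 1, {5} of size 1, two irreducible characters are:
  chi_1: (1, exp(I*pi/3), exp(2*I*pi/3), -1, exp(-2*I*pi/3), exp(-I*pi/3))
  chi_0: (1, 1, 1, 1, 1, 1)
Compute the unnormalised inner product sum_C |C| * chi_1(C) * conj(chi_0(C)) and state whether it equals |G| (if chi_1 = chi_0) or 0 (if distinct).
Sum = 0; so <chi_1, chi_0> = 0 (distinct irreducibles are orthogonal).

Proof sketch: Compute term by term over conjugacy classes (|C| * chi_1(C) * conj(chi_0(C))):
  1*(1)*conj(1) + 1*(exp(I*pi/3))*conj(1) + 1*(exp(2*I*pi/3))*conj(1) + 1*(-1)*conj(1) + 1*(exp(-2*I*pi/3))*conj(1) + 1*(exp(-I*pi/3))*conj(1)
  = (1) + (exp(I*pi/3)) + (exp(2*I*pi/3)) + (-1) + (exp(-2*I*pi/3)) + (exp(-I*pi/3))
  = 0.
(Exp terms are combined using exp(i*s)*conj(exp(i*t)) = exp(i*(s-t)), and sums of them are collapsed using the identity that for every m > 1 the m distinct m-th roots of unity sum to 0, e.g. 1 + exp(2*I*pi/3) + exp(-2*I*pi/3) = 0.)
Dividing by |G| = 6 gives 0/6 = 0, matching the row-orthogonality relation <chi_1, chi_0> = [chi_1 = chi_0].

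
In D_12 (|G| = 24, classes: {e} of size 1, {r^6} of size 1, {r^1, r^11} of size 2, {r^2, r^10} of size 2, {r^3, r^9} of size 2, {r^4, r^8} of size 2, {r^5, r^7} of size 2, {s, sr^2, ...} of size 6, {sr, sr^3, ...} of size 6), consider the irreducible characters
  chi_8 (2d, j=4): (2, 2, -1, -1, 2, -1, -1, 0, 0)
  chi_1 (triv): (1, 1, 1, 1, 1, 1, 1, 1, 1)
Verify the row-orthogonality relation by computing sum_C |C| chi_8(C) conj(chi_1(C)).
Sum = 0; so <chi_8, chi_1> = 0 (distinct irreducibles are orthogonal).

Derivation: Compute term by term over conjugacy classes (|C| * chi_8(C) * conj(chi_1(C))):
  1*(2)*conj(1) + 1*(2)*conj(1) + 2*(-1)*conj(1) + 2*(-1)*conj(1) + 2*(2)*conj(1) + 2*(-1)*conj(1) + 2*(-1)*conj(1) + 6*(0)*conj(1) + 6*(0)*conj(1)
  = (2) + (2) + (-2) + (-2) + (4) + (-2) + (-2) + (0) + (0)
  = 0.
Dividing by |G| = 24 gives 0/24 = 0, matching the row-orthogonality relation <chi_8, chi_1> = [chi_8 = chi_1].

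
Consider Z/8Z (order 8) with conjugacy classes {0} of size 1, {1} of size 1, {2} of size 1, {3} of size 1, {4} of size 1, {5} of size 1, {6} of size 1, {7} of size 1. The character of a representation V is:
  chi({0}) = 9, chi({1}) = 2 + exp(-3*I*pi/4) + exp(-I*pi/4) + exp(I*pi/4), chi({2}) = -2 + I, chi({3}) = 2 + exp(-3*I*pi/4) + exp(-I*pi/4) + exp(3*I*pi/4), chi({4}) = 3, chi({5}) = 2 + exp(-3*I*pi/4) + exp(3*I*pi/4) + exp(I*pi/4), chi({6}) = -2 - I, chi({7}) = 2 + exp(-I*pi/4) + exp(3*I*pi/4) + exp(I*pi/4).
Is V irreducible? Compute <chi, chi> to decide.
Not irreducible (reducible): <chi, chi> = 15 > 1.

<chi, chi> = (1/|G|) sum_C |C| * |chi(C)|^2 = (1/8)[1*|9|^2 + 1*|2 + exp(-3*I*pi/4) + exp(-I*pi/4) + exp(I*pi/4)|^2 + 1*|-2 + I|^2 + 1*|2 + exp(-3*I*pi/4) + exp(-I*pi/4) + exp(3*I*pi/4)|^2 + 1*|3|^2 + 1*|2 + exp(-3*I*pi/4) + exp(3*I*pi/4) + exp(I*pi/4)|^2 + 1*|-2 - I|^2 + 1*|2 + exp(-I*pi/4) + exp(3*I*pi/4) + exp(I*pi/4)|^2]
  = (1/8)[(81) + (5 + 4*exp(-I*pi/4) + 2*exp(-3*I*pi/4) + 2*exp(3*I*pi/4) + 4*exp(I*pi/4)) + (5) + (5 + 4*exp(-3*I*pi/4) + 2*exp(-I*pi/4) + 2*exp(I*pi/4) + 4*exp(3*I*pi/4)) + (9) + (5 + 4*exp(-3*I*pi/4) + 2*exp(-I*pi/4) + 2*exp(I*pi/4) + 4*exp(3*I*pi/4)) + (5) + (5 + 4*exp(-I*pi/4) + 2*exp(-3*I*pi/4) + 2*exp(3*I*pi/4) + 4*exp(I*pi/4))] = 120/8 = 15.
(Exp terms are combined using exp(i*s)*conj(exp(i*t)) = exp(i*(s-t)), and sums of them are collapsed using the identity that for every m > 1 the m distinct m-th roots of unity sum to 0, e.g. 1 + exp(2*I*pi/3) + exp(-2*I*pi/3) = 0.)
A character is irreducible iff <chi, chi> = 1, so this representation is reducible.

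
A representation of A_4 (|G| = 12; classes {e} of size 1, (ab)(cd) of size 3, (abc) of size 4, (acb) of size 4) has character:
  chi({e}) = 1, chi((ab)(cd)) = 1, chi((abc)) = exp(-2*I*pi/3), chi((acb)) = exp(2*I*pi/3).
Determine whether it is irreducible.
Irreducible: <chi, chi> = 1.

Justification: <chi, chi> = (1/|G|) sum_C |C| * |chi(C)|^2 = (1/12)[1*|1|^2 + 3*|1|^2 + 4*|exp(-2*I*pi/3)|^2 + 4*|exp(2*I*pi/3)|^2]
  = (1/12)[(1) + (3) + (4) + (4)] = 12/12 = 1.
(Exp terms are combined using exp(i*s)*conj(exp(i*t)) = exp(i*(s-t)), and sums of them are collapsed using the identity that for every m > 1 the m distinct m-th roots of unity sum to 0, e.g. 1 + exp(2*I*pi/3) + exp(-2*I*pi/3) = 0.)
A character is irreducible iff <chi, chi> = 1, so this representation is irreducible.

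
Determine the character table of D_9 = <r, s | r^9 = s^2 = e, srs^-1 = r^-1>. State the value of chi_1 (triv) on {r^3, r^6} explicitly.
Conjugacy classes: {e} of size 1, {r^1, r^8} of size 2, {r^2, r^7} of size 2, {r^3, r^6} of size 2, {r^4, r^5} of size 2, {s, sr, ..., sr^8} of size 9.
Character table:
  irrep \ class              {e} (size 1)  {r^1, r^8} (size 2)  {r^2, r^7} (size 2)  {r^3, r^6} (size 2)  {r^4, r^5} (size 2)  {s, sr, ..., sr^8} (size 9)
  chi_1 (triv)               1             1                    1                    1                    1                    1                          
  chi_2 (sign: r->1, s->-1)  1             1                    1                    1                    1                    -1                         
  chi_3 (2d, j=1)            2             2*cos(2*pi/9)        2*cos(4*pi/9)        -1                   -2*cos(pi/9)         0                          
  chi_4 (2d, j=2)            2             2*cos(4*pi/9)        -2*cos(pi/9)         -1                   2*cos(2*pi/9)        0                          
  chi_5 (2d, j=3)            2             -1                   -1                   2                    -1                   0                          
  chi_6 (2d, j=4)            2             -2*cos(pi/9)         2*cos(2*pi/9)        -1                   2*cos(4*pi/9)        0                          

Spot check: chi_1 (triv) on {r^3, r^6} = 1.

D_9 has order 2*9 = 18 with 6 conjugacy classes, hence 6 irreducibles. Sum of squared dims 1 + 1 + 4 + 4 + 4 + 4 = 18 = |G|. Linear characters come from the abelianisation; the 2-dimensional irreps have character r^k -> 2*cos(2*pi*j*k/9), reflections -> 0.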